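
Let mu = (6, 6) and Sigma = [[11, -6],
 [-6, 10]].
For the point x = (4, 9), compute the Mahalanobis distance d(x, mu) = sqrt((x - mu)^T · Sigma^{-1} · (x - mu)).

Step 1 — centre the observation: (x - mu) = (-2, 3).

Step 2 — invert Sigma. det(Sigma) = 11·10 - (-6)² = 74.
  Sigma^{-1} = (1/det) · [[d, -b], [-b, a]] = [[0.1351, 0.0811],
 [0.0811, 0.1486]].

Step 3 — form the quadratic (x - mu)^T · Sigma^{-1} · (x - mu):
  Sigma^{-1} · (x - mu) = (-0.027, 0.2838).
  (x - mu)^T · [Sigma^{-1} · (x - mu)] = (-2)·(-0.027) + (3)·(0.2838) = 0.9054.

Step 4 — take square root: d = √(0.9054) ≈ 0.9515.

d(x, mu) = √(0.9054) ≈ 0.9515


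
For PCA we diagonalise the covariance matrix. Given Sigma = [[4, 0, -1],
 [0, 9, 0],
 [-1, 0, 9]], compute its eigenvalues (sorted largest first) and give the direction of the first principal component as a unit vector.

Step 1 — characteristic polynomial p(λ) = det(λI - Sigma) = λ³ - tr·λ² + c_1·λ - det, where tr = trace, c_1 = sum of the principal 2×2 minors, det = det(Sigma):
  tr = 4 + 9 + 9 = 22,
  c_1 = (4·9 - (0)²) + (4·9 - (-1)²) + (9·9 - (0)²) = 36 + 35 + 81 = 152,
  det = 4·(9·9 - (0)²) - (0)·((0)·9 - (0)·(-1)) + (-1)·((0)·(0) - 9·(-1)) = 4·(81) - (0)·(0) + (-1)·(9) = 315.
  So p(λ) = λ³ - 22λ² + 152λ - 315.
Step 2 — look for an integer root (rational root theorem: any rational root is an integer divisor of 315). Testing λ = 9:
  p(9) = 729 - 1782 + 1368 - 315 = 0  ✓
  Dividing out (λ - 9): p(λ) = (λ - 9)(λ² - 13λ + 35).
Step 3 — remaining eigenvalues from the quadratic λ² - 13λ + 35 = 0:
  Δ = 13² - 4·35 = 169 - 140 = 29,  λ = (13 ± √29)/2 = (13 ± 5.3852)/2 ≈ 9.1926 or 3.8074.
  Sorted: λ_1 = 9.1926,  λ_2 = 9,  λ_3 = 3.8074  (check: sum = 22 = tr ✓).

Step 4 — unit eigenvector for λ_1 ≈ 9.1926: v spans the null space of (Sigma - λ_1 I), whose rows are
  r_1 = (-5.1926, 0, -1),  r_2 = (0, -0.1926, 0),  r_3 = (-1, 0, -0.1926).
  v is orthogonal to every row, so take v ∝ r_1 × r_2 = ((0)·(0) - (-1)·(-0.1926), (-1)·(0) - (-5.1926)·(0), (-5.1926)·(-0.1926) - (0)·(0)) ≈ (-0.1926, 0, 1).
  Rescale (multiply by -1 so the first nonzero entry is positive): u = (0.1926, 0, -1).
  ||u|| = √((0.1926)² + (0)² + (-1)²) = √(1.0371) ≈ 1.0184,  v_1 = u/||u|| ≈ (0.1891, 0, -0.982) (||v_1|| = 1).

λ_1 = 9.1926,  λ_2 = 9,  λ_3 = 3.8074;  v_1 ≈ (0.1891, 0, -0.982)


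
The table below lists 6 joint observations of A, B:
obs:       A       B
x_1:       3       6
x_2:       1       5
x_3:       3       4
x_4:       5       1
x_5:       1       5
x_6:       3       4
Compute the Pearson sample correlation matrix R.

Step 1 — column means:
  mean(A) = (3 + 1 + 3 + 5 + 1 + 3) / 6 = 16/6 = 2.6667
  mean(B) = (6 + 5 + 4 + 1 + 5 + 4) / 6 = 25/6 = 4.1667

Step 2 — sample variances and covariances s[i,j] = (1/(n-1)) · Σ_k (x_{k,i} - mean_i) · (x_{k,j} - mean_j), with n-1 = 5:
  s[A,A] = ((0.3333)·(0.3333) + (-1.6667)·(-1.6667) + (0.3333)·(0.3333) + (2.3333)·(2.3333) + (-1.6667)·(-1.6667) + (0.3333)·(0.3333)) / 5 = 11.3333/5 = 2.2667
  s[A,B] = ((0.3333)·(1.8333) + (-1.6667)·(0.8333) + (0.3333)·(-0.1667) + (2.3333)·(-3.1667) + (-1.6667)·(0.8333) + (0.3333)·(-0.1667)) / 5 = -9.6667/5 = -1.9333
  s[B,B] = ((1.8333)·(1.8333) + (0.8333)·(0.8333) + (-0.1667)·(-0.1667) + (-3.1667)·(-3.1667) + (0.8333)·(0.8333) + (-0.1667)·(-0.1667)) / 5 = 14.8333/5 = 2.9667
  Sample standard deviations s_i = √(s[i,i]):
  s(A) = √(2.2667) = 1.5055
  s(B) = √(2.9667) = 1.7224

Step 3 — r_{ij} = s_{ij} / (s_i · s_j):
  r[A,A] = 1 (diagonal).
  r[A,B] = -1.9333 / (1.5055 · 1.7224) = -1.9333 / 2.5932 = -0.7456
  r[B,B] = 1 (diagonal).

R is symmetric with unit diagonal. Assembling:

R = [[1, -0.7456],
 [-0.7456, 1]]


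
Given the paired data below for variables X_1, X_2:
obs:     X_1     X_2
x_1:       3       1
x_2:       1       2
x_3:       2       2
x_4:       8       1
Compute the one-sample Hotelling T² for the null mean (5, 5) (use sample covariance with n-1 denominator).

Step 1 — sample mean vector:
  mean(X_1) = (3 + 1 + 2 + 8) / 4 = 14/4 = 3.5
  mean(X_2) = (1 + 2 + 2 + 1) / 4 = 6/4 = 1.5
  x̄ = (3.5, 1.5),  deviation x̄ - mu_0 = (3.5, 1.5) - (5, 5) = (-1.5, -3.5).

Step 2 — sample covariance matrix, S[i,j] = (1/(n-1)) · Σ_k (x_{k,i} - mean_i) · (x_{k,j} - mean_j), divisor n-1 = 3:
  S[X_1,X_1] = ((-0.5)·(-0.5) + (-2.5)·(-2.5) + (-1.5)·(-1.5) + (4.5)·(4.5)) / 3 = 29/3 = 9.6667
  S[X_1,X_2] = ((-0.5)·(-0.5) + (-2.5)·(0.5) + (-1.5)·(0.5) + (4.5)·(-0.5)) / 3 = -4/3 = -1.3333
  S[X_2,X_2] = ((-0.5)·(-0.5) + (0.5)·(0.5) + (0.5)·(0.5) + (-0.5)·(-0.5)) / 3 = 1/3 = 0.3333
  S = [[9.6667, -1.3333],
 [-1.3333, 0.3333]].

Step 3 — invert S. det(S) = 9.6667·0.3333 - (-1.3333)² = 1.4444.
  S^{-1} = (1/det) · [[d, -b], [-b, a]] = [[0.2308, 0.9231],
 [0.9231, 6.6923]].

Step 4 — quadratic form (x̄ - mu_0)^T · S^{-1} · (x̄ - mu_0):
  S^{-1} · (x̄ - mu_0) = (-3.5769, -24.8077),
  (x̄ - mu_0)^T · [...] = (-1.5)·(-3.5769) + (-3.5)·(-24.8077) = 92.1923.

Step 5 — scale by n: T² = 4 · 92.1923 = 368.7692.

T² ≈ 368.7692


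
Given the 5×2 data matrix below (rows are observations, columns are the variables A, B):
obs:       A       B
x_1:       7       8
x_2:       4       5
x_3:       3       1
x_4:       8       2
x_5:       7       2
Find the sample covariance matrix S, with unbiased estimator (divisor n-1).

Step 1 — column means:
  mean(A) = (7 + 4 + 3 + 8 + 7) / 5 = 29/5 = 5.8
  mean(B) = (8 + 5 + 1 + 2 + 2) / 5 = 18/5 = 3.6

Step 2 — sample covariance S[i,j] = (1/(n-1)) · Σ_k (x_{k,i} - mean_i) · (x_{k,j} - mean_j), with n-1 = 4.
  S[A,A] = ((1.2)·(1.2) + (-1.8)·(-1.8) + (-2.8)·(-2.8) + (2.2)·(2.2) + (1.2)·(1.2)) / 4 = 18.8/4 = 4.7
  S[A,B] = ((1.2)·(4.4) + (-1.8)·(1.4) + (-2.8)·(-2.6) + (2.2)·(-1.6) + (1.2)·(-1.6)) / 4 = 4.6/4 = 1.15
  S[B,B] = ((4.4)·(4.4) + (1.4)·(1.4) + (-2.6)·(-2.6) + (-1.6)·(-1.6) + (-1.6)·(-1.6)) / 4 = 33.2/4 = 8.3

S is symmetric (S[j,i] = S[i,j]). Assembling:

S = [[4.7, 1.15],
 [1.15, 8.3]]


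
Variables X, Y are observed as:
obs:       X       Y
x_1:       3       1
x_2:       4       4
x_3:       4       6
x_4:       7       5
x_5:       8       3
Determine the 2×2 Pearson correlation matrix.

Step 1 — column means:
  mean(X) = (3 + 4 + 4 + 7 + 8) / 5 = 26/5 = 5.2
  mean(Y) = (1 + 4 + 6 + 5 + 3) / 5 = 19/5 = 3.8

Step 2 — sample variances and covariances s[i,j] = (1/(n-1)) · Σ_k (x_{k,i} - mean_i) · (x_{k,j} - mean_j), with n-1 = 4:
  s[X,X] = ((-2.2)·(-2.2) + (-1.2)·(-1.2) + (-1.2)·(-1.2) + (1.8)·(1.8) + (2.8)·(2.8)) / 4 = 18.8/4 = 4.7
  s[X,Y] = ((-2.2)·(-2.8) + (-1.2)·(0.2) + (-1.2)·(2.2) + (1.8)·(1.2) + (2.8)·(-0.8)) / 4 = 3.2/4 = 0.8
  s[Y,Y] = ((-2.8)·(-2.8) + (0.2)·(0.2) + (2.2)·(2.2) + (1.2)·(1.2) + (-0.8)·(-0.8)) / 4 = 14.8/4 = 3.7
  Sample standard deviations s_i = √(s[i,i]):
  s(X) = √(4.7) = 2.1679
  s(Y) = √(3.7) = 1.9235

Step 3 — r_{ij} = s_{ij} / (s_i · s_j):
  r[X,X] = 1 (diagonal).
  r[X,Y] = 0.8 / (2.1679 · 1.9235) = 0.8 / 4.1701 = 0.1918
  r[Y,Y] = 1 (diagonal).

R is symmetric with unit diagonal. Assembling:

R = [[1, 0.1918],
 [0.1918, 1]]


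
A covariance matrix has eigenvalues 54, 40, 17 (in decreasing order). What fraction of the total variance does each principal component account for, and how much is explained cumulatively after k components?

Step 1 — total variance = trace(Sigma) = Σ λ_i = 54 + 40 + 17 = 111.

Step 2 — fraction explained by component i = λ_i / Σ λ:
  PC1: 54/111 = 0.4865
  PC2: 40/111 = 0.3604
  PC3: 17/111 = 0.1532

Step 3 — cumulative fraction after k components = (λ_1 + ... + λ_k) / Σ λ:
  k = 1: 54/111 = 0.4865
  k = 2: (54 + 40)/111 = 94/111 = 0.8468
  k = 3: (54 + 40 + 17)/111 = 111/111 = 1

Summary (fraction, with percent):

explained: PC1 0.4865 (48.65%), PC2 0.3604 (36.04%), PC3 0.1532 (15.32%);  cumulative: 0.4865, 0.8468, 1


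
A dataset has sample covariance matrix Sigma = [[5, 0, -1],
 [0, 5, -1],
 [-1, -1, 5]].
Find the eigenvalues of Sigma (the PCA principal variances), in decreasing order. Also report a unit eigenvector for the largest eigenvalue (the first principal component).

Step 1 — characteristic polynomial p(λ) = det(λI - Sigma) = λ³ - tr·λ² + c_1·λ - det, where tr = trace, c_1 = sum of the principal 2×2 minors, det = det(Sigma):
  tr = 5 + 5 + 5 = 15,
  c_1 = (5·5 - (0)²) + (5·5 - (-1)²) + (5·5 - (-1)²) = 25 + 24 + 24 = 73,
  det = 5·(5·5 - (-1)²) - (0)·((0)·5 - (-1)·(-1)) + (-1)·((0)·(-1) - 5·(-1)) = 5·(24) - (0)·(-1) + (-1)·(5) = 115.
  So p(λ) = λ³ - 15λ² + 73λ - 115.
Step 2 — look for an integer root (rational root theorem: any rational root is an integer divisor of 115). Testing λ = 5:
  p(5) = 125 - 375 + 365 - 115 = 0  ✓
  Dividing out (λ - 5): p(λ) = (λ - 5)(λ² - 10λ + 23).
Step 3 — remaining eigenvalues from the quadratic λ² - 10λ + 23 = 0:
  Δ = 10² - 4·23 = 100 - 92 = 8,  λ = (10 ± √8)/2 = (10 ± 2.8284)/2 ≈ 6.4142 or 3.5858.
  Sorted: λ_1 = 6.4142,  λ_2 = 5,  λ_3 = 3.5858  (check: sum = 15 = tr ✓).

Step 4 — unit eigenvector for λ_1 ≈ 6.4142: v spans the null space of (Sigma - λ_1 I), whose rows are
  r_1 = (-1.4142, 0, -1),  r_2 = (0, -1.4142, -1),  r_3 = (-1, -1, -1.4142).
  v is orthogonal to every row, so take v ∝ r_1 × r_2 = ((0)·(-1) - (-1)·(-1.4142), (-1)·(0) - (-1.4142)·(-1), (-1.4142)·(-1.4142) - (0)·(0)) ≈ (-1.4142, -1.4142, 2).
  Rescale (multiply by -1 so the first nonzero entry is positive): u = (1.4142, 1.4142, -2).
  ||u|| = √((1.4142)² + (1.4142)² + (-2)²) = √(8) ≈ 2.8284,  v_1 = u/||u|| ≈ (0.5, 0.5, -0.7071) (||v_1|| = 1).

λ_1 = 6.4142,  λ_2 = 5,  λ_3 = 3.5858;  v_1 ≈ (0.5, 0.5, -0.7071)


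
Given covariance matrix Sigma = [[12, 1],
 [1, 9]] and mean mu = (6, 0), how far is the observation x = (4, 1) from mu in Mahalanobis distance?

Step 1 — centre the observation: (x - mu) = (-2, 1).

Step 2 — invert Sigma. det(Sigma) = 12·9 - (1)² = 107.
  Sigma^{-1} = (1/det) · [[d, -b], [-b, a]] = [[0.0841, -0.0093],
 [-0.0093, 0.1121]].

Step 3 — form the quadratic (x - mu)^T · Sigma^{-1} · (x - mu):
  Sigma^{-1} · (x - mu) = (-0.1776, 0.1308).
  (x - mu)^T · [Sigma^{-1} · (x - mu)] = (-2)·(-0.1776) + (1)·(0.1308) = 0.486.

Step 4 — take square root: d = √(0.486) ≈ 0.6971.

d(x, mu) = √(0.486) ≈ 0.6971


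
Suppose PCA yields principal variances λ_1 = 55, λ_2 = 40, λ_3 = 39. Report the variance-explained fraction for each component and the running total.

Step 1 — total variance = trace(Sigma) = Σ λ_i = 55 + 40 + 39 = 134.

Step 2 — fraction explained by component i = λ_i / Σ λ:
  PC1: 55/134 = 0.4104
  PC2: 40/134 = 0.2985
  PC3: 39/134 = 0.291

Step 3 — cumulative fraction after k components = (λ_1 + ... + λ_k) / Σ λ:
  k = 1: 55/134 = 0.4104
  k = 2: (55 + 40)/134 = 95/134 = 0.709
  k = 3: (55 + 40 + 39)/134 = 134/134 = 1

Summary (fraction, with percent):

explained: PC1 0.4104 (41.04%), PC2 0.2985 (29.85%), PC3 0.291 (29.1%);  cumulative: 0.4104, 0.709, 1


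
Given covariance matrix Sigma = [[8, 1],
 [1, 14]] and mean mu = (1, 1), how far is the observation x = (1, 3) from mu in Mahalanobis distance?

Step 1 — centre the observation: (x - mu) = (0, 2).

Step 2 — invert Sigma. det(Sigma) = 8·14 - (1)² = 111.
  Sigma^{-1} = (1/det) · [[d, -b], [-b, a]] = [[0.1261, -0.009],
 [-0.009, 0.0721]].

Step 3 — form the quadratic (x - mu)^T · Sigma^{-1} · (x - mu):
  Sigma^{-1} · (x - mu) = (-0.018, 0.1441).
  (x - mu)^T · [Sigma^{-1} · (x - mu)] = (0)·(-0.018) + (2)·(0.1441) = 0.2883.

Step 4 — take square root: d = √(0.2883) ≈ 0.5369.

d(x, mu) = √(0.2883) ≈ 0.5369


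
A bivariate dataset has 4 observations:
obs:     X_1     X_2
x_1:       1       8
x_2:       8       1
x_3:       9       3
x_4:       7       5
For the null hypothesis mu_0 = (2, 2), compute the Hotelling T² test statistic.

Step 1 — sample mean vector:
  mean(X_1) = (1 + 8 + 9 + 7) / 4 = 25/4 = 6.25
  mean(X_2) = (8 + 1 + 3 + 5) / 4 = 17/4 = 4.25
  x̄ = (6.25, 4.25),  deviation x̄ - mu_0 = (6.25, 4.25) - (2, 2) = (4.25, 2.25).

Step 2 — sample covariance matrix, S[i,j] = (1/(n-1)) · Σ_k (x_{k,i} - mean_i) · (x_{k,j} - mean_j), divisor n-1 = 3:
  S[X_1,X_1] = ((-5.25)·(-5.25) + (1.75)·(1.75) + (2.75)·(2.75) + (0.75)·(0.75)) / 3 = 38.75/3 = 12.9167
  S[X_1,X_2] = ((-5.25)·(3.75) + (1.75)·(-3.25) + (2.75)·(-1.25) + (0.75)·(0.75)) / 3 = -28.25/3 = -9.4167
  S[X_2,X_2] = ((3.75)·(3.75) + (-3.25)·(-3.25) + (-1.25)·(-1.25) + (0.75)·(0.75)) / 3 = 26.75/3 = 8.9167
  S = [[12.9167, -9.4167],
 [-9.4167, 8.9167]].

Step 3 — invert S. det(S) = 12.9167·8.9167 - (-9.4167)² = 26.5.
  S^{-1} = (1/det) · [[d, -b], [-b, a]] = [[0.3365, 0.3553],
 [0.3553, 0.4874]].

Step 4 — quadratic form (x̄ - mu_0)^T · S^{-1} · (x̄ - mu_0):
  S^{-1} · (x̄ - mu_0) = (2.2296, 2.6069),
  (x̄ - mu_0)^T · [...] = (4.25)·(2.2296) + (2.25)·(2.6069) = 15.3412.

Step 5 — scale by n: T² = 4 · 15.3412 = 61.3648.

T² ≈ 61.3648


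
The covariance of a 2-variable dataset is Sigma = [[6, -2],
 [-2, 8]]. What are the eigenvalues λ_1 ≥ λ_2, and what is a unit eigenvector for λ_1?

Step 1 — characteristic polynomial of 2×2 Sigma:
  det(Sigma - λI) = λ² - trace · λ + det = 0.
  trace = 6 + 8 = 14, det = 6·8 - (-2)² = 44.
Step 2 — discriminant:
  Δ = trace² - 4·det = 196 - 176 = 20.
Step 3 — eigenvalues:
  λ = (trace ± √Δ)/2 = (14 ± 4.4721)/2,
  λ_1 = 9.2361,  λ_2 = 4.7639.

Step 4 — unit eigenvector for λ_1: solve (Sigma - λ_1 I)v = 0. First row:
  (6 - 9.2361)·v_x + (-2)·v_y = 0, i.e. (-3.2361)·v_x + (-2)·v_y = 0,
  so v ∝ (b, λ_1 - a) = (-2, 3.2361); multiply by -1 so the first entry is positive: u = (2, -3.2361).
  ||u|| = √((2)² + (-3.2361)²) = √(14.4721) ≈ 3.8042,
  v_1 = u/||u|| ≈ (0.5257, -0.8507) (||v_1|| = 1).

λ_1 = 9.2361,  λ_2 = 4.7639;  v_1 ≈ (0.5257, -0.8507)


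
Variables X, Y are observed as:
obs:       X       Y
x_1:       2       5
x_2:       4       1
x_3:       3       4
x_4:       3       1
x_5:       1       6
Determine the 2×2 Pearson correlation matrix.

Step 1 — column means:
  mean(X) = (2 + 4 + 3 + 3 + 1) / 5 = 13/5 = 2.6
  mean(Y) = (5 + 1 + 4 + 1 + 6) / 5 = 17/5 = 3.4

Step 2 — sample variances and covariances s[i,j] = (1/(n-1)) · Σ_k (x_{k,i} - mean_i) · (x_{k,j} - mean_j), with n-1 = 4:
  s[X,X] = ((-0.6)·(-0.6) + (1.4)·(1.4) + (0.4)·(0.4) + (0.4)·(0.4) + (-1.6)·(-1.6)) / 4 = 5.2/4 = 1.3
  s[X,Y] = ((-0.6)·(1.6) + (1.4)·(-2.4) + (0.4)·(0.6) + (0.4)·(-2.4) + (-1.6)·(2.6)) / 4 = -9.2/4 = -2.3
  s[Y,Y] = ((1.6)·(1.6) + (-2.4)·(-2.4) + (0.6)·(0.6) + (-2.4)·(-2.4) + (2.6)·(2.6)) / 4 = 21.2/4 = 5.3
  Sample standard deviations s_i = √(s[i,i]):
  s(X) = √(1.3) = 1.1402
  s(Y) = √(5.3) = 2.3022

Step 3 — r_{ij} = s_{ij} / (s_i · s_j):
  r[X,X] = 1 (diagonal).
  r[X,Y] = -2.3 / (1.1402 · 2.3022) = -2.3 / 2.6249 = -0.8762
  r[Y,Y] = 1 (diagonal).

R is symmetric with unit diagonal. Assembling:

R = [[1, -0.8762],
 [-0.8762, 1]]


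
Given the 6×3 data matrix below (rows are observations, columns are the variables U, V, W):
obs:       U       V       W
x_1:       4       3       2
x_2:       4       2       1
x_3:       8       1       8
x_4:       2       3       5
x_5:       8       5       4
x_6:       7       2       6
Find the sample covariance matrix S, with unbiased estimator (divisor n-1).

Step 1 — column means:
  mean(U) = (4 + 4 + 8 + 2 + 8 + 7) / 6 = 33/6 = 5.5
  mean(V) = (3 + 2 + 1 + 3 + 5 + 2) / 6 = 16/6 = 2.6667
  mean(W) = (2 + 1 + 8 + 5 + 4 + 6) / 6 = 26/6 = 4.3333

Step 2 — sample covariance S[i,j] = (1/(n-1)) · Σ_k (x_{k,i} - mean_i) · (x_{k,j} - mean_j), with n-1 = 5.
  S[U,U] = ((-1.5)·(-1.5) + (-1.5)·(-1.5) + (2.5)·(2.5) + (-3.5)·(-3.5) + (2.5)·(2.5) + (1.5)·(1.5)) / 5 = 31.5/5 = 6.3
  S[U,V] = ((-1.5)·(0.3333) + (-1.5)·(-0.6667) + (2.5)·(-1.6667) + (-3.5)·(0.3333) + (2.5)·(2.3333) + (1.5)·(-0.6667)) / 5 = 0/5 = 0
  S[U,W] = ((-1.5)·(-2.3333) + (-1.5)·(-3.3333) + (2.5)·(3.6667) + (-3.5)·(0.6667) + (2.5)·(-0.3333) + (1.5)·(1.6667)) / 5 = 17/5 = 3.4
  S[V,V] = ((0.3333)·(0.3333) + (-0.6667)·(-0.6667) + (-1.6667)·(-1.6667) + (0.3333)·(0.3333) + (2.3333)·(2.3333) + (-0.6667)·(-0.6667)) / 5 = 9.3333/5 = 1.8667
  S[V,W] = ((0.3333)·(-2.3333) + (-0.6667)·(-3.3333) + (-1.6667)·(3.6667) + (0.3333)·(0.6667) + (2.3333)·(-0.3333) + (-0.6667)·(1.6667)) / 5 = -6.3333/5 = -1.2667
  S[W,W] = ((-2.3333)·(-2.3333) + (-3.3333)·(-3.3333) + (3.6667)·(3.6667) + (0.6667)·(0.6667) + (-0.3333)·(-0.3333) + (1.6667)·(1.6667)) / 5 = 33.3333/5 = 6.6667

S is symmetric (S[j,i] = S[i,j]). Assembling:

S = [[6.3, 0, 3.4],
 [0, 1.8667, -1.2667],
 [3.4, -1.2667, 6.6667]]


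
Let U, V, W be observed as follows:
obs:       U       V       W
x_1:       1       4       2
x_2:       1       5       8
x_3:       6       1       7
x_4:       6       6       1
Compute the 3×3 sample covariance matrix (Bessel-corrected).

Step 1 — column means:
  mean(U) = (1 + 1 + 6 + 6) / 4 = 14/4 = 3.5
  mean(V) = (4 + 5 + 1 + 6) / 4 = 16/4 = 4
  mean(W) = (2 + 8 + 7 + 1) / 4 = 18/4 = 4.5

Step 2 — sample covariance S[i,j] = (1/(n-1)) · Σ_k (x_{k,i} - mean_i) · (x_{k,j} - mean_j), with n-1 = 3.
  S[U,U] = ((-2.5)·(-2.5) + (-2.5)·(-2.5) + (2.5)·(2.5) + (2.5)·(2.5)) / 3 = 25/3 = 8.3333
  S[U,V] = ((-2.5)·(0) + (-2.5)·(1) + (2.5)·(-3) + (2.5)·(2)) / 3 = -5/3 = -1.6667
  S[U,W] = ((-2.5)·(-2.5) + (-2.5)·(3.5) + (2.5)·(2.5) + (2.5)·(-3.5)) / 3 = -5/3 = -1.6667
  S[V,V] = ((0)·(0) + (1)·(1) + (-3)·(-3) + (2)·(2)) / 3 = 14/3 = 4.6667
  S[V,W] = ((0)·(-2.5) + (1)·(3.5) + (-3)·(2.5) + (2)·(-3.5)) / 3 = -11/3 = -3.6667
  S[W,W] = ((-2.5)·(-2.5) + (3.5)·(3.5) + (2.5)·(2.5) + (-3.5)·(-3.5)) / 3 = 37/3 = 12.3333

S is symmetric (S[j,i] = S[i,j]). Assembling:

S = [[8.3333, -1.6667, -1.6667],
 [-1.6667, 4.6667, -3.6667],
 [-1.6667, -3.6667, 12.3333]]


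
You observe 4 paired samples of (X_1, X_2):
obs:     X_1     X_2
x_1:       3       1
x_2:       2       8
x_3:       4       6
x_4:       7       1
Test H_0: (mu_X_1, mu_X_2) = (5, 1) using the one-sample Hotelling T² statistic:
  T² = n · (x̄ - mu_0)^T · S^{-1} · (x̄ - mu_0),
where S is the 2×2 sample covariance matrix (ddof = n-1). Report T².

Step 1 — sample mean vector:
  mean(X_1) = (3 + 2 + 4 + 7) / 4 = 16/4 = 4
  mean(X_2) = (1 + 8 + 6 + 1) / 4 = 16/4 = 4
  x̄ = (4, 4),  deviation x̄ - mu_0 = (4, 4) - (5, 1) = (-1, 3).

Step 2 — sample covariance matrix, S[i,j] = (1/(n-1)) · Σ_k (x_{k,i} - mean_i) · (x_{k,j} - mean_j), divisor n-1 = 3:
  S[X_1,X_1] = ((-1)·(-1) + (-2)·(-2) + (0)·(0) + (3)·(3)) / 3 = 14/3 = 4.6667
  S[X_1,X_2] = ((-1)·(-3) + (-2)·(4) + (0)·(2) + (3)·(-3)) / 3 = -14/3 = -4.6667
  S[X_2,X_2] = ((-3)·(-3) + (4)·(4) + (2)·(2) + (-3)·(-3)) / 3 = 38/3 = 12.6667
  S = [[4.6667, -4.6667],
 [-4.6667, 12.6667]].

Step 3 — invert S. det(S) = 4.6667·12.6667 - (-4.6667)² = 37.3333.
  S^{-1} = (1/det) · [[d, -b], [-b, a]] = [[0.3393, 0.125],
 [0.125, 0.125]].

Step 4 — quadratic form (x̄ - mu_0)^T · S^{-1} · (x̄ - mu_0):
  S^{-1} · (x̄ - mu_0) = (0.0357, 0.25),
  (x̄ - mu_0)^T · [...] = (-1)·(0.0357) + (3)·(0.25) = 0.7143.

Step 5 — scale by n: T² = 4 · 0.7143 = 2.8571.

T² ≈ 2.8571


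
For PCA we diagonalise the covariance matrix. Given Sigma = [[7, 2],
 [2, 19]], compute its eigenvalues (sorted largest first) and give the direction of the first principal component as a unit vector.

Step 1 — characteristic polynomial of 2×2 Sigma:
  det(Sigma - λI) = λ² - trace · λ + det = 0.
  trace = 7 + 19 = 26, det = 7·19 - (2)² = 129.
Step 2 — discriminant:
  Δ = trace² - 4·det = 676 - 516 = 160.
Step 3 — eigenvalues:
  λ = (trace ± √Δ)/2 = (26 ± 12.6491)/2,
  λ_1 = 19.3246,  λ_2 = 6.6754.

Step 4 — unit eigenvector for λ_1: solve (Sigma - λ_1 I)v = 0. First row:
  (7 - 19.3246)·v_x + (2)·v_y = 0, i.e. (-12.3246)·v_x + (2)·v_y = 0,
  so v ∝ (b, λ_1 - a) = (2, 12.3246) = u.
  ||u|| = √((2)² + (12.3246)²) = √(155.8947) ≈ 12.4858,
  v_1 = u/||u|| ≈ (0.1602, 0.9871) (||v_1|| = 1).

λ_1 = 19.3246,  λ_2 = 6.6754;  v_1 ≈ (0.1602, 0.9871)


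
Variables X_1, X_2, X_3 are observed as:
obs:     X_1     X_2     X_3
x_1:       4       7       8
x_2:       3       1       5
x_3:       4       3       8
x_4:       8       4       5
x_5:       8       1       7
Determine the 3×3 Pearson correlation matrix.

Step 1 — column means:
  mean(X_1) = (4 + 3 + 4 + 8 + 8) / 5 = 27/5 = 5.4
  mean(X_2) = (7 + 1 + 3 + 4 + 1) / 5 = 16/5 = 3.2
  mean(X_3) = (8 + 5 + 8 + 5 + 7) / 5 = 33/5 = 6.6

Step 2 — sample variances and covariances s[i,j] = (1/(n-1)) · Σ_k (x_{k,i} - mean_i) · (x_{k,j} - mean_j), with n-1 = 4:
  s[X_1,X_1] = ((-1.4)·(-1.4) + (-2.4)·(-2.4) + (-1.4)·(-1.4) + (2.6)·(2.6) + (2.6)·(2.6)) / 4 = 23.2/4 = 5.8
  s[X_1,X_2] = ((-1.4)·(3.8) + (-2.4)·(-2.2) + (-1.4)·(-0.2) + (2.6)·(0.8) + (2.6)·(-2.2)) / 4 = -3.4/4 = -0.85
  s[X_1,X_3] = ((-1.4)·(1.4) + (-2.4)·(-1.6) + (-1.4)·(1.4) + (2.6)·(-1.6) + (2.6)·(0.4)) / 4 = -3.2/4 = -0.8
  s[X_2,X_2] = ((3.8)·(3.8) + (-2.2)·(-2.2) + (-0.2)·(-0.2) + (0.8)·(0.8) + (-2.2)·(-2.2)) / 4 = 24.8/4 = 6.2
  s[X_2,X_3] = ((3.8)·(1.4) + (-2.2)·(-1.6) + (-0.2)·(1.4) + (0.8)·(-1.6) + (-2.2)·(0.4)) / 4 = 6.4/4 = 1.6
  s[X_3,X_3] = ((1.4)·(1.4) + (-1.6)·(-1.6) + (1.4)·(1.4) + (-1.6)·(-1.6) + (0.4)·(0.4)) / 4 = 9.2/4 = 2.3
  Sample standard deviations s_i = √(s[i,i]):
  s(X_1) = √(5.8) = 2.4083
  s(X_2) = √(6.2) = 2.49
  s(X_3) = √(2.3) = 1.5166

Step 3 — r_{ij} = s_{ij} / (s_i · s_j):
  r[X_1,X_1] = 1 (diagonal).
  r[X_1,X_2] = -0.85 / (2.4083 · 2.49) = -0.85 / 5.9967 = -0.1417
  r[X_1,X_3] = -0.8 / (2.4083 · 1.5166) = -0.8 / 3.6524 = -0.219
  r[X_2,X_2] = 1 (diagonal).
  r[X_2,X_3] = 1.6 / (2.49 · 1.5166) = 1.6 / 3.7762 = 0.4237
  r[X_3,X_3] = 1 (diagonal).

R is symmetric with unit diagonal. Assembling:

R = [[1, -0.1417, -0.219],
 [-0.1417, 1, 0.4237],
 [-0.219, 0.4237, 1]]


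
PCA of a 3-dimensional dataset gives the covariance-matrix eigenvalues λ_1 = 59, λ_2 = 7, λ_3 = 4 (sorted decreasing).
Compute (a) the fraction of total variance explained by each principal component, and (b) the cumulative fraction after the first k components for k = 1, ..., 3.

Step 1 — total variance = trace(Sigma) = Σ λ_i = 59 + 7 + 4 = 70.

Step 2 — fraction explained by component i = λ_i / Σ λ:
  PC1: 59/70 = 0.8429
  PC2: 7/70 = 0.1
  PC3: 4/70 = 0.0571

Step 3 — cumulative fraction after k components = (λ_1 + ... + λ_k) / Σ λ:
  k = 1: 59/70 = 0.8429
  k = 2: (59 + 7)/70 = 66/70 = 0.9429
  k = 3: (59 + 7 + 4)/70 = 70/70 = 1

Summary (fraction, with percent):

explained: PC1 0.8429 (84.29%), PC2 0.1 (10%), PC3 0.0571 (5.71%);  cumulative: 0.8429, 0.9429, 1


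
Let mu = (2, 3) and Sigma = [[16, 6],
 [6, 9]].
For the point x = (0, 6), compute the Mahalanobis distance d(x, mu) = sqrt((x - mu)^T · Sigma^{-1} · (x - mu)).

Step 1 — centre the observation: (x - mu) = (-2, 3).

Step 2 — invert Sigma. det(Sigma) = 16·9 - (6)² = 108.
  Sigma^{-1} = (1/det) · [[d, -b], [-b, a]] = [[0.0833, -0.0556],
 [-0.0556, 0.1481]].

Step 3 — form the quadratic (x - mu)^T · Sigma^{-1} · (x - mu):
  Sigma^{-1} · (x - mu) = (-0.3333, 0.5556).
  (x - mu)^T · [Sigma^{-1} · (x - mu)] = (-2)·(-0.3333) + (3)·(0.5556) = 2.3333.

Step 4 — take square root: d = √(2.3333) ≈ 1.5275.

d(x, mu) = √(2.3333) ≈ 1.5275


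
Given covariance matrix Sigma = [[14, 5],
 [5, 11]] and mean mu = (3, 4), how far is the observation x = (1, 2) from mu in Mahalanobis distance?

Step 1 — centre the observation: (x - mu) = (-2, -2).

Step 2 — invert Sigma. det(Sigma) = 14·11 - (5)² = 129.
  Sigma^{-1} = (1/det) · [[d, -b], [-b, a]] = [[0.0853, -0.0388],
 [-0.0388, 0.1085]].

Step 3 — form the quadratic (x - mu)^T · Sigma^{-1} · (x - mu):
  Sigma^{-1} · (x - mu) = (-0.093, -0.1395).
  (x - mu)^T · [Sigma^{-1} · (x - mu)] = (-2)·(-0.093) + (-2)·(-0.1395) = 0.4651.

Step 4 — take square root: d = √(0.4651) ≈ 0.682.

d(x, mu) = √(0.4651) ≈ 0.682


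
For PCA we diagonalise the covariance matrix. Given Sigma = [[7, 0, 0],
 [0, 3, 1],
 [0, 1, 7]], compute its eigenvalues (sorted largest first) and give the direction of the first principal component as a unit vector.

Step 1 — characteristic polynomial p(λ) = det(λI - Sigma) = λ³ - tr·λ² + c_1·λ - det, where tr = trace, c_1 = sum of the principal 2×2 minors, det = det(Sigma):
  tr = 7 + 3 + 7 = 17,
  c_1 = (7·3 - (0)²) + (7·7 - (0)²) + (3·7 - (1)²) = 21 + 49 + 20 = 90,
  det = 7·(3·7 - (1)²) - (0)·((0)·7 - (1)·(0)) + (0)·((0)·(1) - 3·(0)) = 7·(20) - (0)·(0) + (0)·(0) = 140.
  So p(λ) = λ³ - 17λ² + 90λ - 140.
Step 2 — look for an integer root (rational root theorem: any rational root is an integer divisor of 140). Testing λ = 7:
  p(7) = 343 - 833 + 630 - 140 = 0  ✓
  Dividing out (λ - 7): p(λ) = (λ - 7)(λ² - 10λ + 20).
Step 3 — remaining eigenvalues from the quadratic λ² - 10λ + 20 = 0:
  Δ = 10² - 4·20 = 100 - 80 = 20,  λ = (10 ± √20)/2 = (10 ± 4.4721)/2 ≈ 7.2361 or 2.7639.
  Sorted: λ_1 = 7.2361,  λ_2 = 7,  λ_3 = 2.7639  (check: sum = 17 = tr ✓).

Step 4 — unit eigenvector for λ_1 ≈ 7.2361: v spans the null space of (Sigma - λ_1 I), whose rows are
  r_1 = (-0.2361, 0, 0),  r_2 = (0, -4.2361, 1),  r_3 = (0, 1, -0.2361).
  v is orthogonal to every row, so take v ∝ r_1 × r_2 = ((0)·(1) - (0)·(-4.2361), (0)·(0) - (-0.2361)·(1), (-0.2361)·(-4.2361) - (0)·(0)) ≈ (0, 0.2361, 1).
  Let u = (0, 0.2361, 1).
  ||u|| = √((0)² + (0.2361)² + (1)²) = √(1.0557) ≈ 1.0275,  v_1 = u/||u|| ≈ (0, 0.2298, 0.9732) (||v_1|| = 1).

λ_1 = 7.2361,  λ_2 = 7,  λ_3 = 2.7639;  v_1 ≈ (0, 0.2298, 0.9732)


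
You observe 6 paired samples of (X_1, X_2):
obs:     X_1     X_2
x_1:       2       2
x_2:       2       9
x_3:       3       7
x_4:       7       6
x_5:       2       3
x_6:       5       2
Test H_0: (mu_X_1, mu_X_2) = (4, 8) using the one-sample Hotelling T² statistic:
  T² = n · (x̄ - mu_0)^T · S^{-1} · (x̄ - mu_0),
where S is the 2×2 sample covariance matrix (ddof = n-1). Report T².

Step 1 — sample mean vector:
  mean(X_1) = (2 + 2 + 3 + 7 + 2 + 5) / 6 = 21/6 = 3.5
  mean(X_2) = (2 + 9 + 7 + 6 + 3 + 2) / 6 = 29/6 = 4.8333
  x̄ = (3.5, 4.8333),  deviation x̄ - mu_0 = (3.5, 4.8333) - (4, 8) = (-0.5, -3.1667).

Step 2 — sample covariance matrix, S[i,j] = (1/(n-1)) · Σ_k (x_{k,i} - mean_i) · (x_{k,j} - mean_j), divisor n-1 = 5:
  S[X_1,X_1] = ((-1.5)·(-1.5) + (-1.5)·(-1.5) + (-0.5)·(-0.5) + (3.5)·(3.5) + (-1.5)·(-1.5) + (1.5)·(1.5)) / 5 = 21.5/5 = 4.3
  S[X_1,X_2] = ((-1.5)·(-2.8333) + (-1.5)·(4.1667) + (-0.5)·(2.1667) + (3.5)·(1.1667) + (-1.5)·(-1.8333) + (1.5)·(-2.8333)) / 5 = -0.5/5 = -0.1
  S[X_2,X_2] = ((-2.8333)·(-2.8333) + (4.1667)·(4.1667) + (2.1667)·(2.1667) + (1.1667)·(1.1667) + (-1.8333)·(-1.8333) + (-2.8333)·(-2.8333)) / 5 = 42.8333/5 = 8.5667
  S = [[4.3, -0.1],
 [-0.1, 8.5667]].

Step 3 — invert S. det(S) = 4.3·8.5667 - (-0.1)² = 36.8267.
  S^{-1} = (1/det) · [[d, -b], [-b, a]] = [[0.2326, 0.0027],
 [0.0027, 0.1168]].

Step 4 — quadratic form (x̄ - mu_0)^T · S^{-1} · (x̄ - mu_0):
  S^{-1} · (x̄ - mu_0) = (-0.1249, -0.3711),
  (x̄ - mu_0)^T · [...] = (-0.5)·(-0.1249) + (-3.1667)·(-0.3711) = 1.2376.

Step 5 — scale by n: T² = 6 · 1.2376 = 7.4258.

T² ≈ 7.4258


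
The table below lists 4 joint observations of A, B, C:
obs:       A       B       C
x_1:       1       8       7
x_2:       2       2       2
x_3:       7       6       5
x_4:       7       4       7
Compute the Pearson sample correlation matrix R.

Step 1 — column means:
  mean(A) = (1 + 2 + 7 + 7) / 4 = 17/4 = 4.25
  mean(B) = (8 + 2 + 6 + 4) / 4 = 20/4 = 5
  mean(C) = (7 + 2 + 5 + 7) / 4 = 21/4 = 5.25

Step 2 — sample variances and covariances s[i,j] = (1/(n-1)) · Σ_k (x_{k,i} - mean_i) · (x_{k,j} - mean_j), with n-1 = 3:
  s[A,A] = ((-3.25)·(-3.25) + (-2.25)·(-2.25) + (2.75)·(2.75) + (2.75)·(2.75)) / 3 = 30.75/3 = 10.25
  s[A,B] = ((-3.25)·(3) + (-2.25)·(-3) + (2.75)·(1) + (2.75)·(-1)) / 3 = -3/3 = -1
  s[A,C] = ((-3.25)·(1.75) + (-2.25)·(-3.25) + (2.75)·(-0.25) + (2.75)·(1.75)) / 3 = 5.75/3 = 1.9167
  s[B,B] = ((3)·(3) + (-3)·(-3) + (1)·(1) + (-1)·(-1)) / 3 = 20/3 = 6.6667
  s[B,C] = ((3)·(1.75) + (-3)·(-3.25) + (1)·(-0.25) + (-1)·(1.75)) / 3 = 13/3 = 4.3333
  s[C,C] = ((1.75)·(1.75) + (-3.25)·(-3.25) + (-0.25)·(-0.25) + (1.75)·(1.75)) / 3 = 16.75/3 = 5.5833
  Sample standard deviations s_i = √(s[i,i]):
  s(A) = √(10.25) = 3.2016
  s(B) = √(6.6667) = 2.582
  s(C) = √(5.5833) = 2.3629

Step 3 — r_{ij} = s_{ij} / (s_i · s_j):
  r[A,A] = 1 (diagonal).
  r[A,B] = -1 / (3.2016 · 2.582) = -1 / 8.2664 = -0.121
  r[A,C] = 1.9167 / (3.2016 · 2.3629) = 1.9167 / 7.565 = 0.2534
  r[B,B] = 1 (diagonal).
  r[B,C] = 4.3333 / (2.582 · 2.3629) = 4.3333 / 6.101 = 0.7103
  r[C,C] = 1 (diagonal).

R is symmetric with unit diagonal. Assembling:

R = [[1, -0.121, 0.2534],
 [-0.121, 1, 0.7103],
 [0.2534, 0.7103, 1]]


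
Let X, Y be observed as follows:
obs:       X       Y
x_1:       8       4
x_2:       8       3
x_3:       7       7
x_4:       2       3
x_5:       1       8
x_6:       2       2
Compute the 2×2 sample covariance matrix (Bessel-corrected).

Step 1 — column means:
  mean(X) = (8 + 8 + 7 + 2 + 1 + 2) / 6 = 28/6 = 4.6667
  mean(Y) = (4 + 3 + 7 + 3 + 8 + 2) / 6 = 27/6 = 4.5

Step 2 — sample covariance S[i,j] = (1/(n-1)) · Σ_k (x_{k,i} - mean_i) · (x_{k,j} - mean_j), with n-1 = 5.
  S[X,X] = ((3.3333)·(3.3333) + (3.3333)·(3.3333) + (2.3333)·(2.3333) + (-2.6667)·(-2.6667) + (-3.6667)·(-3.6667) + (-2.6667)·(-2.6667)) / 5 = 55.3333/5 = 11.0667
  S[X,Y] = ((3.3333)·(-0.5) + (3.3333)·(-1.5) + (2.3333)·(2.5) + (-2.6667)·(-1.5) + (-3.6667)·(3.5) + (-2.6667)·(-2.5)) / 5 = -3/5 = -0.6
  S[Y,Y] = ((-0.5)·(-0.5) + (-1.5)·(-1.5) + (2.5)·(2.5) + (-1.5)·(-1.5) + (3.5)·(3.5) + (-2.5)·(-2.5)) / 5 = 29.5/5 = 5.9

S is symmetric (S[j,i] = S[i,j]). Assembling:

S = [[11.0667, -0.6],
 [-0.6, 5.9]]


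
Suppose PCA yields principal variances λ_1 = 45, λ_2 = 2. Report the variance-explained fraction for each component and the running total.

Step 1 — total variance = trace(Sigma) = Σ λ_i = 45 + 2 = 47.

Step 2 — fraction explained by component i = λ_i / Σ λ:
  PC1: 45/47 = 0.9574
  PC2: 2/47 = 0.0426

Step 3 — cumulative fraction after k components = (λ_1 + ... + λ_k) / Σ λ:
  k = 1: 45/47 = 0.9574
  k = 2: (45 + 2)/47 = 47/47 = 1

Summary (fraction, with percent):

explained: PC1 0.9574 (95.74%), PC2 0.0426 (4.26%);  cumulative: 0.9574, 1


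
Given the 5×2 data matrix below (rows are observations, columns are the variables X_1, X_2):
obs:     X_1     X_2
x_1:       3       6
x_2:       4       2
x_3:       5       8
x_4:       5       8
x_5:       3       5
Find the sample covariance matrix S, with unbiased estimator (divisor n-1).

Step 1 — column means:
  mean(X_1) = (3 + 4 + 5 + 5 + 3) / 5 = 20/5 = 4
  mean(X_2) = (6 + 2 + 8 + 8 + 5) / 5 = 29/5 = 5.8

Step 2 — sample covariance S[i,j] = (1/(n-1)) · Σ_k (x_{k,i} - mean_i) · (x_{k,j} - mean_j), with n-1 = 4.
  S[X_1,X_1] = ((-1)·(-1) + (0)·(0) + (1)·(1) + (1)·(1) + (-1)·(-1)) / 4 = 4/4 = 1
  S[X_1,X_2] = ((-1)·(0.2) + (0)·(-3.8) + (1)·(2.2) + (1)·(2.2) + (-1)·(-0.8)) / 4 = 5/4 = 1.25
  S[X_2,X_2] = ((0.2)·(0.2) + (-3.8)·(-3.8) + (2.2)·(2.2) + (2.2)·(2.2) + (-0.8)·(-0.8)) / 4 = 24.8/4 = 6.2

S is symmetric (S[j,i] = S[i,j]). Assembling:

S = [[1, 1.25],
 [1.25, 6.2]]


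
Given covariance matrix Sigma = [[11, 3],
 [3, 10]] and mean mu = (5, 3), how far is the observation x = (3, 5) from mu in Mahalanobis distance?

Step 1 — centre the observation: (x - mu) = (-2, 2).

Step 2 — invert Sigma. det(Sigma) = 11·10 - (3)² = 101.
  Sigma^{-1} = (1/det) · [[d, -b], [-b, a]] = [[0.099, -0.0297],
 [-0.0297, 0.1089]].

Step 3 — form the quadratic (x - mu)^T · Sigma^{-1} · (x - mu):
  Sigma^{-1} · (x - mu) = (-0.2574, 0.2772).
  (x - mu)^T · [Sigma^{-1} · (x - mu)] = (-2)·(-0.2574) + (2)·(0.2772) = 1.0693.

Step 4 — take square root: d = √(1.0693) ≈ 1.0341.

d(x, mu) = √(1.0693) ≈ 1.0341


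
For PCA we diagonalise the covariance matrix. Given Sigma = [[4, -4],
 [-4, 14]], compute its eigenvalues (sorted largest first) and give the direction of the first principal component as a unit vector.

Step 1 — characteristic polynomial of 2×2 Sigma:
  det(Sigma - λI) = λ² - trace · λ + det = 0.
  trace = 4 + 14 = 18, det = 4·14 - (-4)² = 40.
Step 2 — discriminant:
  Δ = trace² - 4·det = 324 - 160 = 164.
Step 3 — eigenvalues:
  λ = (trace ± √Δ)/2 = (18 ± 12.8062)/2,
  λ_1 = 15.4031,  λ_2 = 2.5969.

Step 4 — unit eigenvector for λ_1: solve (Sigma - λ_1 I)v = 0. First row:
  (4 - 15.4031)·v_x + (-4)·v_y = 0, i.e. (-11.4031)·v_x + (-4)·v_y = 0,
  so v ∝ (b, λ_1 - a) = (-4, 11.4031); multiply by -1 so the first entry is positive: u = (4, -11.4031).
  ||u|| = √((4)² + (-11.4031)²) = √(146.0312) ≈ 12.0843,
  v_1 = u/||u|| ≈ (0.331, -0.9436) (||v_1|| = 1).

λ_1 = 15.4031,  λ_2 = 2.5969;  v_1 ≈ (0.331, -0.9436)


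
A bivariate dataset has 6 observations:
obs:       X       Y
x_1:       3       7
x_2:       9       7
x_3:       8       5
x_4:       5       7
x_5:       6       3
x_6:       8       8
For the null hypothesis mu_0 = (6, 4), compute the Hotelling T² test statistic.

Step 1 — sample mean vector:
  mean(X) = (3 + 9 + 8 + 5 + 6 + 8) / 6 = 39/6 = 6.5
  mean(Y) = (7 + 7 + 5 + 7 + 3 + 8) / 6 = 37/6 = 6.1667
  x̄ = (6.5, 6.1667),  deviation x̄ - mu_0 = (6.5, 6.1667) - (6, 4) = (0.5, 2.1667).

Step 2 — sample covariance matrix, S[i,j] = (1/(n-1)) · Σ_k (x_{k,i} - mean_i) · (x_{k,j} - mean_j), divisor n-1 = 5:
  S[X,X] = ((-3.5)·(-3.5) + (2.5)·(2.5) + (1.5)·(1.5) + (-1.5)·(-1.5) + (-0.5)·(-0.5) + (1.5)·(1.5)) / 5 = 25.5/5 = 5.1
  S[X,Y] = ((-3.5)·(0.8333) + (2.5)·(0.8333) + (1.5)·(-1.1667) + (-1.5)·(0.8333) + (-0.5)·(-3.1667) + (1.5)·(1.8333)) / 5 = 0.5/5 = 0.1
  S[Y,Y] = ((0.8333)·(0.8333) + (0.8333)·(0.8333) + (-1.1667)·(-1.1667) + (0.8333)·(0.8333) + (-3.1667)·(-3.1667) + (1.8333)·(1.8333)) / 5 = 16.8333/5 = 3.3667
  S = [[5.1, 0.1],
 [0.1, 3.3667]].

Step 3 — invert S. det(S) = 5.1·3.3667 - (0.1)² = 17.16.
  S^{-1} = (1/det) · [[d, -b], [-b, a]] = [[0.1962, -0.0058],
 [-0.0058, 0.2972]].

Step 4 — quadratic form (x̄ - mu_0)^T · S^{-1} · (x̄ - mu_0):
  S^{-1} · (x̄ - mu_0) = (0.0855, 0.641),
  (x̄ - mu_0)^T · [...] = (0.5)·(0.0855) + (2.1667)·(0.641) = 1.4316.

Step 5 — scale by n: T² = 6 · 1.4316 = 8.5897.

T² ≈ 8.5897


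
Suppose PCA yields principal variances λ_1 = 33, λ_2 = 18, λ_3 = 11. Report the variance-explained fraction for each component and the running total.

Step 1 — total variance = trace(Sigma) = Σ λ_i = 33 + 18 + 11 = 62.

Step 2 — fraction explained by component i = λ_i / Σ λ:
  PC1: 33/62 = 0.5323
  PC2: 18/62 = 0.2903
  PC3: 11/62 = 0.1774

Step 3 — cumulative fraction after k components = (λ_1 + ... + λ_k) / Σ λ:
  k = 1: 33/62 = 0.5323
  k = 2: (33 + 18)/62 = 51/62 = 0.8226
  k = 3: (33 + 18 + 11)/62 = 62/62 = 1

Summary (fraction, with percent):

explained: PC1 0.5323 (53.23%), PC2 0.2903 (29.03%), PC3 0.1774 (17.74%);  cumulative: 0.5323, 0.8226, 1


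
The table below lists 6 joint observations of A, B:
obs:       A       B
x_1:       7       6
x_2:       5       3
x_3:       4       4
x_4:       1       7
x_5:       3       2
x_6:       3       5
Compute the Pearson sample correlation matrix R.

Step 1 — column means:
  mean(A) = (7 + 5 + 4 + 1 + 3 + 3) / 6 = 23/6 = 3.8333
  mean(B) = (6 + 3 + 4 + 7 + 2 + 5) / 6 = 27/6 = 4.5

Step 2 — sample variances and covariances s[i,j] = (1/(n-1)) · Σ_k (x_{k,i} - mean_i) · (x_{k,j} - mean_j), with n-1 = 5:
  s[A,A] = ((3.1667)·(3.1667) + (1.1667)·(1.1667) + (0.1667)·(0.1667) + (-2.8333)·(-2.8333) + (-0.8333)·(-0.8333) + (-0.8333)·(-0.8333)) / 5 = 20.8333/5 = 4.1667
  s[A,B] = ((3.1667)·(1.5) + (1.1667)·(-1.5) + (0.1667)·(-0.5) + (-2.8333)·(2.5) + (-0.8333)·(-2.5) + (-0.8333)·(0.5)) / 5 = -2.5/5 = -0.5
  s[B,B] = ((1.5)·(1.5) + (-1.5)·(-1.5) + (-0.5)·(-0.5) + (2.5)·(2.5) + (-2.5)·(-2.5) + (0.5)·(0.5)) / 5 = 17.5/5 = 3.5
  Sample standard deviations s_i = √(s[i,i]):
  s(A) = √(4.1667) = 2.0412
  s(B) = √(3.5) = 1.8708

Step 3 — r_{ij} = s_{ij} / (s_i · s_j):
  r[A,A] = 1 (diagonal).
  r[A,B] = -0.5 / (2.0412 · 1.8708) = -0.5 / 3.8188 = -0.1309
  r[B,B] = 1 (diagonal).

R is symmetric with unit diagonal. Assembling:

R = [[1, -0.1309],
 [-0.1309, 1]]


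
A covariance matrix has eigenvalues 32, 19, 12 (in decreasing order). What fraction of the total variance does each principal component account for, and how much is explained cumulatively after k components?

Step 1 — total variance = trace(Sigma) = Σ λ_i = 32 + 19 + 12 = 63.

Step 2 — fraction explained by component i = λ_i / Σ λ:
  PC1: 32/63 = 0.5079
  PC2: 19/63 = 0.3016
  PC3: 12/63 = 0.1905

Step 3 — cumulative fraction after k components = (λ_1 + ... + λ_k) / Σ λ:
  k = 1: 32/63 = 0.5079
  k = 2: (32 + 19)/63 = 51/63 = 0.8095
  k = 3: (32 + 19 + 12)/63 = 63/63 = 1

Summary (fraction, with percent):

explained: PC1 0.5079 (50.79%), PC2 0.3016 (30.16%), PC3 0.1905 (19.05%);  cumulative: 0.5079, 0.8095, 1


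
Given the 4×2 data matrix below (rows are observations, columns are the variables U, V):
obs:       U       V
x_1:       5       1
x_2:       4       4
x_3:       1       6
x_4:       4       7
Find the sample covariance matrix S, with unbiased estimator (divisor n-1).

Step 1 — column means:
  mean(U) = (5 + 4 + 1 + 4) / 4 = 14/4 = 3.5
  mean(V) = (1 + 4 + 6 + 7) / 4 = 18/4 = 4.5

Step 2 — sample covariance S[i,j] = (1/(n-1)) · Σ_k (x_{k,i} - mean_i) · (x_{k,j} - mean_j), with n-1 = 3.
  S[U,U] = ((1.5)·(1.5) + (0.5)·(0.5) + (-2.5)·(-2.5) + (0.5)·(0.5)) / 3 = 9/3 = 3
  S[U,V] = ((1.5)·(-3.5) + (0.5)·(-0.5) + (-2.5)·(1.5) + (0.5)·(2.5)) / 3 = -8/3 = -2.6667
  S[V,V] = ((-3.5)·(-3.5) + (-0.5)·(-0.5) + (1.5)·(1.5) + (2.5)·(2.5)) / 3 = 21/3 = 7

S is symmetric (S[j,i] = S[i,j]). Assembling:

S = [[3, -2.6667],
 [-2.6667, 7]]


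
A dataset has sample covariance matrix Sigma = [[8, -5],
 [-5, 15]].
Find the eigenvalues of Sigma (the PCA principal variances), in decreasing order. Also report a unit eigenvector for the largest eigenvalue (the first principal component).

Step 1 — characteristic polynomial of 2×2 Sigma:
  det(Sigma - λI) = λ² - trace · λ + det = 0.
  trace = 8 + 15 = 23, det = 8·15 - (-5)² = 95.
Step 2 — discriminant:
  Δ = trace² - 4·det = 529 - 380 = 149.
Step 3 — eigenvalues:
  λ = (trace ± √Δ)/2 = (23 ± 12.2066)/2,
  λ_1 = 17.6033,  λ_2 = 5.3967.

Step 4 — unit eigenvector for λ_1: solve (Sigma - λ_1 I)v = 0. First row:
  (8 - 17.6033)·v_x + (-5)·v_y = 0, i.e. (-9.6033)·v_x + (-5)·v_y = 0,
  so v ∝ (b, λ_1 - a) = (-5, 9.6033); multiply by -1 so the first entry is positive: u = (5, -9.6033).
  ||u|| = √((5)² + (-9.6033)²) = √(117.2229) ≈ 10.827,
  v_1 = u/||u|| ≈ (0.4618, -0.887) (||v_1|| = 1).

λ_1 = 17.6033,  λ_2 = 5.3967;  v_1 ≈ (0.4618, -0.887)


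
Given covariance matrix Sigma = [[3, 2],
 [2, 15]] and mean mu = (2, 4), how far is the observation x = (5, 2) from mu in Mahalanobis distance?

Step 1 — centre the observation: (x - mu) = (3, -2).

Step 2 — invert Sigma. det(Sigma) = 3·15 - (2)² = 41.
  Sigma^{-1} = (1/det) · [[d, -b], [-b, a]] = [[0.3659, -0.0488],
 [-0.0488, 0.0732]].

Step 3 — form the quadratic (x - mu)^T · Sigma^{-1} · (x - mu):
  Sigma^{-1} · (x - mu) = (1.1951, -0.2927).
  (x - mu)^T · [Sigma^{-1} · (x - mu)] = (3)·(1.1951) + (-2)·(-0.2927) = 4.1707.

Step 4 — take square root: d = √(4.1707) ≈ 2.0422.

d(x, mu) = √(4.1707) ≈ 2.0422


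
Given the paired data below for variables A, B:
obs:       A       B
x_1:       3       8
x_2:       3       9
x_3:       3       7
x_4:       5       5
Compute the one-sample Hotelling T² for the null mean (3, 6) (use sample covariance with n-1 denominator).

Step 1 — sample mean vector:
  mean(A) = (3 + 3 + 3 + 5) / 4 = 14/4 = 3.5
  mean(B) = (8 + 9 + 7 + 5) / 4 = 29/4 = 7.25
  x̄ = (3.5, 7.25),  deviation x̄ - mu_0 = (3.5, 7.25) - (3, 6) = (0.5, 1.25).

Step 2 — sample covariance matrix, S[i,j] = (1/(n-1)) · Σ_k (x_{k,i} - mean_i) · (x_{k,j} - mean_j), divisor n-1 = 3:
  S[A,A] = ((-0.5)·(-0.5) + (-0.5)·(-0.5) + (-0.5)·(-0.5) + (1.5)·(1.5)) / 3 = 3/3 = 1
  S[A,B] = ((-0.5)·(0.75) + (-0.5)·(1.75) + (-0.5)·(-0.25) + (1.5)·(-2.25)) / 3 = -4.5/3 = -1.5
  S[B,B] = ((0.75)·(0.75) + (1.75)·(1.75) + (-0.25)·(-0.25) + (-2.25)·(-2.25)) / 3 = 8.75/3 = 2.9167
  S = [[1, -1.5],
 [-1.5, 2.9167]].

Step 3 — invert S. det(S) = 1·2.9167 - (-1.5)² = 0.6667.
  S^{-1} = (1/det) · [[d, -b], [-b, a]] = [[4.375, 2.25],
 [2.25, 1.5]].

Step 4 — quadratic form (x̄ - mu_0)^T · S^{-1} · (x̄ - mu_0):
  S^{-1} · (x̄ - mu_0) = (5, 3),
  (x̄ - mu_0)^T · [...] = (0.5)·(5) + (1.25)·(3) = 6.25.

Step 5 — scale by n: T² = 4 · 6.25 = 25.

T² ≈ 25
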